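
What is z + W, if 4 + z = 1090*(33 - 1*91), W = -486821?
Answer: -550045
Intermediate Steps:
z = -63224 (z = -4 + 1090*(33 - 1*91) = -4 + 1090*(33 - 91) = -4 + 1090*(-58) = -4 - 63220 = -63224)
z + W = -63224 - 486821 = -550045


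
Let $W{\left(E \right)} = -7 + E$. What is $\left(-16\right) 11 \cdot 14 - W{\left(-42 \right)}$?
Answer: $-2415$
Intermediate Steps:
$\left(-16\right) 11 \cdot 14 - W{\left(-42 \right)} = \left(-16\right) 11 \cdot 14 - \left(-7 - 42\right) = \left(-176\right) 14 - -49 = -2464 + 49 = -2415$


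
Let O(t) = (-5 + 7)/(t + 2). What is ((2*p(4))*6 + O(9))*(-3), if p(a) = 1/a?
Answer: -105/11 ≈ -9.5455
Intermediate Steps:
O(t) = 2/(2 + t)
((2*p(4))*6 + O(9))*(-3) = ((2/4)*6 + 2/(2 + 9))*(-3) = ((2*(1/4))*6 + 2/11)*(-3) = ((1/2)*6 + 2*(1/11))*(-3) = (3 + 2/11)*(-3) = (35/11)*(-3) = -105/11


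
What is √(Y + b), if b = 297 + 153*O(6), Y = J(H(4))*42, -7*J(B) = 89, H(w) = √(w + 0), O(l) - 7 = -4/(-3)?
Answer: √1038 ≈ 32.218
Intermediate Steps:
O(l) = 25/3 (O(l) = 7 - 4/(-3) = 7 - 4*(-⅓) = 7 + 4/3 = 25/3)
H(w) = √w
J(B) = -89/7 (J(B) = -⅐*89 = -89/7)
Y = -534 (Y = -89/7*42 = -534)
b = 1572 (b = 297 + 153*(25/3) = 297 + 1275 = 1572)
√(Y + b) = √(-534 + 1572) = √1038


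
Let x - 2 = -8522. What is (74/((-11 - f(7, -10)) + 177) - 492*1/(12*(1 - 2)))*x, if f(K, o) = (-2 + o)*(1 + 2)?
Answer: -35596560/101 ≈ -3.5244e+5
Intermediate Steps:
x = -8520 (x = 2 - 8522 = -8520)
f(K, o) = -6 + 3*o (f(K, o) = (-2 + o)*3 = -6 + 3*o)
(74/((-11 - f(7, -10)) + 177) - 492*1/(12*(1 - 2)))*x = (74/((-11 - (-6 + 3*(-10))) + 177) - 492*1/(12*(1 - 2)))*(-8520) = (74/((-11 - (-6 - 30)) + 177) - 492/((-1*12)))*(-8520) = (74/((-11 - 1*(-36)) + 177) - 492/(-12))*(-8520) = (74/((-11 + 36) + 177) - 492*(-1/12))*(-8520) = (74/(25 + 177) + 41)*(-8520) = (74/202 + 41)*(-8520) = (74*(1/202) + 41)*(-8520) = (37/101 + 41)*(-8520) = (4178/101)*(-8520) = -35596560/101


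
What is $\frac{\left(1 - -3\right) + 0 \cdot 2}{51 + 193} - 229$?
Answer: $- \frac{13968}{61} \approx -228.98$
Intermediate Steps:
$\frac{\left(1 - -3\right) + 0 \cdot 2}{51 + 193} - 229 = \frac{\left(1 + 3\right) + 0}{244} - 229 = \left(4 + 0\right) \frac{1}{244} - 229 = 4 \cdot \frac{1}{244} - 229 = \frac{1}{61} - 229 = - \frac{13968}{61}$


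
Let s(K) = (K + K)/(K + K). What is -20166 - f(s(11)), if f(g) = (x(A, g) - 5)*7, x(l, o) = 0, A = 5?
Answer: -20131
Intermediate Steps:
s(K) = 1 (s(K) = (2*K)/((2*K)) = (2*K)*(1/(2*K)) = 1)
f(g) = -35 (f(g) = (0 - 5)*7 = -5*7 = -35)
-20166 - f(s(11)) = -20166 - 1*(-35) = -20166 + 35 = -20131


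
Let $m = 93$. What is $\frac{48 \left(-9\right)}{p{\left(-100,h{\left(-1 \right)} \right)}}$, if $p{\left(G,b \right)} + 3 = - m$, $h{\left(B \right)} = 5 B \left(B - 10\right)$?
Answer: $\frac{9}{2} \approx 4.5$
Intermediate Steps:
$h{\left(B \right)} = 5 B \left(-10 + B\right)$
$p{\left(G,b \right)} = -96$ ($p{\left(G,b \right)} = -3 - 93 = -96$)
$\frac{48 \left(-9\right)}{p{\left(-100,h{\left(-1 \right)} \right)}} = \frac{48 \left(-9\right)}{-96} = \left(-432\right) \left(- \frac{1}{96}\right) = \frac{9}{2}$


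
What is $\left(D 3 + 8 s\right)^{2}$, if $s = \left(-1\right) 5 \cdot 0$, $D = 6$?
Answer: $324$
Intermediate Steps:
$s = 0$ ($s = \left(-5\right) 0 = 0$)
$\left(D 3 + 8 s\right)^{2} = \left(6 \cdot 3 + 8 \cdot 0\right)^{2} = \left(18 + 0\right)^{2} = 18^{2} = 324$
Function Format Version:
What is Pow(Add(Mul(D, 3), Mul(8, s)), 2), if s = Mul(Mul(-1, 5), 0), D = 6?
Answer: 324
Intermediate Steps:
s = 0 (s = Mul(-5, 0) = 0)
Pow(Add(Mul(D, 3), Mul(8, s)), 2) = Pow(Add(Mul(6, 3), Mul(8, 0)), 2) = Pow(Add(18, 0), 2) = Pow(18, 2) = 324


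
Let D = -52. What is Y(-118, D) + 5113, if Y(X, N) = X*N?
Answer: 11249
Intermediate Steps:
Y(X, N) = N*X
Y(-118, D) + 5113 = -52*(-118) + 5113 = 6136 + 5113 = 11249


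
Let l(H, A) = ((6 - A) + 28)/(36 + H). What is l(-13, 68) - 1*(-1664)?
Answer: 38238/23 ≈ 1662.5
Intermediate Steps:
l(H, A) = (34 - A)/(36 + H)
l(-13, 68) - 1*(-1664) = (34 - 1*68)/(36 - 13) - 1*(-1664) = (34 - 68)/23 + 1664 = (1/23)*(-34) + 1664 = -34/23 + 1664 = 38238/23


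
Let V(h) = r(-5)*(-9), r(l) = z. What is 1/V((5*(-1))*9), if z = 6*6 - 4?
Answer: -1/288 ≈ -0.0034722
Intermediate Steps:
z = 32 (z = 36 - 4 = 32)
r(l) = 32
V(h) = -288 (V(h) = 32*(-9) = -288)
1/V((5*(-1))*9) = 1/(-288) = -1/288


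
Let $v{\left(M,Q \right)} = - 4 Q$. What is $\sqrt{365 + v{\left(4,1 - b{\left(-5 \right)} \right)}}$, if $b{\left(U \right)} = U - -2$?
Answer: $\sqrt{349} \approx 18.682$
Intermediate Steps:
$b{\left(U \right)} = 2 + U$ ($b{\left(U \right)} = U + 2 = 2 + U$)
$\sqrt{365 + v{\left(4,1 - b{\left(-5 \right)} \right)}} = \sqrt{365 - 4 \left(1 - \left(2 - 5\right)\right)} = \sqrt{365 - 4 \left(1 - -3\right)} = \sqrt{365 - 4 \left(1 + 3\right)} = \sqrt{365 - 16} = \sqrt{349}$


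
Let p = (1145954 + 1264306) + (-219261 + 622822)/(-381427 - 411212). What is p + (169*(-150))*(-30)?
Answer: 2513267632079/792639 ≈ 3.1708e+6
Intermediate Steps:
p = 1910465672579/792639 (p = 2410260 + 403561/(-792639) = 2410260 + 403561*(-1/792639) = 2410260 - 403561/792639 = 1910465672579/792639 ≈ 2.4103e+6)
p + (169*(-150))*(-30) = 1910465672579/792639 + (169*(-150))*(-30) = 1910465672579/792639 - 25350*(-30) = 1910465672579/792639 + 760500 = 2513267632079/792639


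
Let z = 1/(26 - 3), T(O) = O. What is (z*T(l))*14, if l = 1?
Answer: 14/23 ≈ 0.60870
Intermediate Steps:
z = 1/23 ≈ 0.043478
(z*T(l))*14 = ((1/23)*1)*14 = (1/23)*14 = 14/23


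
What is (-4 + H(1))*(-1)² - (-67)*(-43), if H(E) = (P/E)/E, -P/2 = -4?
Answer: -2877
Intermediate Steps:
P = 8 (P = -2*(-4) = 8)
H(E) = 8/E² (H(E) = (8/E)/E = 8/E²)
(-4 + H(1))*(-1)² - (-67)*(-43) = (-4 + 8/1²)*(-1)² - (-67)*(-43) = (-4 + 8*1)*1 - 67*43 = (-4 + 8)*1 - 2881 = 4*1 - 2881 = 4 - 2881 = -2877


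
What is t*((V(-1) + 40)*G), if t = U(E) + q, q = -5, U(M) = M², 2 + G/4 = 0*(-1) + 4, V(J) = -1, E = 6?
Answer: 9672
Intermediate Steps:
G = 8 (G = -8 + 4*(0*(-1) + 4) = -8 + 4*(0 + 4) = -8 + 4*4 = -8 + 16 = 8)
t = 31 (t = 6² - 5 = 36 - 5 = 31)
t*((V(-1) + 40)*G) = 31*((-1 + 40)*8) = 31*(39*8) = 31*312 = 9672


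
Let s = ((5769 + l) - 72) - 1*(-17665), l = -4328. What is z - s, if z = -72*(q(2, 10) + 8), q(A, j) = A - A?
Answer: -19610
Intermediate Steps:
q(A, j) = 0
z = -576 (z = -72*(0 + 8) = -72*8 = -576)
s = 19034 (s = ((5769 - 4328) - 72) - 1*(-17665) = (1441 - 72) + 17665 = 1369 + 17665 = 19034)
z - s = -576 - 1*19034 = -576 - 19034 = -19610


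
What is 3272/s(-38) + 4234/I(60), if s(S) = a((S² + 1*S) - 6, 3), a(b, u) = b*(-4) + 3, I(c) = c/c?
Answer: 23694426/5597 ≈ 4233.4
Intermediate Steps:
I(c) = 1
a(b, u) = 3 - 4*b (a(b, u) = -4*b + 3 = 3 - 4*b)
s(S) = 27 - 4*S - 4*S² (s(S) = 3 - 4*((S² + 1*S) - 6) = 3 - 4*((S² + S) - 6) = 3 - 4*((S + S²) - 6) = 3 - 4*(-6 + S + S²) = 3 + (24 - 4*S - 4*S²) = 27 - 4*S - 4*S²)
3272/s(-38) + 4234/I(60) = 3272/(27 - 4*(-38) - 4*(-38)²) + 4234/1 = 3272/(27 + 152 - 4*1444) + 4234*1 = 3272/(27 + 152 - 5776) + 4234 = 3272/(-5597) + 4234 = 3272*(-1/5597) + 4234 = -3272/5597 + 4234 = 23694426/5597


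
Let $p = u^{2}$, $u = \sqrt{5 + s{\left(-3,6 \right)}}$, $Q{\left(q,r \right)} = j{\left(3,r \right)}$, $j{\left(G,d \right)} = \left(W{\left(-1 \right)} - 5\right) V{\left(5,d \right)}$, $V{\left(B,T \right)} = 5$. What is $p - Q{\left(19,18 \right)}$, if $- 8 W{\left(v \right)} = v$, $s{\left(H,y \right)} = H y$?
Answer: $\frac{91}{8} \approx 11.375$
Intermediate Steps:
$W{\left(v \right)} = - \frac{v}{8}$
$j{\left(G,d \right)} = - \frac{195}{8}$ ($j{\left(G,d \right)} = \left(\left(- \frac{1}{8}\right) \left(-1\right) - 5\right) 5 = \left(\frac{1}{8} - 5\right) 5 = \left(- \frac{39}{8}\right) 5 = - \frac{195}{8}$)
$Q{\left(q,r \right)} = - \frac{195}{8}$
$u = i \sqrt{13}$ ($u = \sqrt{5 - 18} = \sqrt{-13} = i \sqrt{13} \approx 3.6056 i$)
$p = -13$ ($p = \left(i \sqrt{13}\right)^{2} = -13$)
$p - Q{\left(19,18 \right)} = -13 - - \frac{195}{8} = -13 + \frac{195}{8} = \frac{91}{8}$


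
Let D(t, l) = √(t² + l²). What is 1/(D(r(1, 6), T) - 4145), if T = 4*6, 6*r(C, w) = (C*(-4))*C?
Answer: -37305/154624037 - 6*√1297/154624037 ≈ -0.00024266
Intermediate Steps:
r(C, w) = -2*C²/3 (r(C, w) = ((C*(-4))*C)/6 = ((-4*C)*C)/6 = (-4*C²)/6 = -2*C²/3)
T = 24
D(t, l) = √(l² + t²)
1/(D(r(1, 6), T) - 4145) = 1/(√(24² + (-⅔*1²)²) - 4145) = 1/(√(576 + (-⅔*1)²) - 4145) = 1/(√(576 + (-⅔)²) - 4145) = 1/(√(576 + 4/9) - 4145) = 1/(√(5188/9) - 4145) = 1/(2*√1297/3 - 4145) = 1/(-4145 + 2*√1297/3)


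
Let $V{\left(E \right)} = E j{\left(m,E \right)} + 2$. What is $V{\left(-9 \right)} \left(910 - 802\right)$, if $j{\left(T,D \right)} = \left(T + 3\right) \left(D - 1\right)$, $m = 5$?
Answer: $77976$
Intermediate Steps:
$j{\left(T,D \right)} = \left(-1 + D\right) \left(3 + T\right)$ ($j{\left(T,D \right)} = \left(3 + T\right) \left(-1 + D\right) = \left(-1 + D\right) \left(3 + T\right)$)
$V{\left(E \right)} = 2 + E \left(-8 + 8 E\right)$ ($V{\left(E \right)} = E \left(-3 - 5 + 3 E + E 5\right) + 2 = E \left(-3 - 5 + 3 E + 5 E\right) + 2 = E \left(-8 + 8 E\right) + 2 = 2 + E \left(-8 + 8 E\right)$)
$V{\left(-9 \right)} \left(910 - 802\right) = \left(2 + 8 \left(-9\right) \left(-1 - 9\right)\right) \left(910 - 802\right) = \left(2 + 8 \left(-9\right) \left(-10\right)\right) 108 = \left(2 + 720\right) 108 = 722 \cdot 108 = 77976$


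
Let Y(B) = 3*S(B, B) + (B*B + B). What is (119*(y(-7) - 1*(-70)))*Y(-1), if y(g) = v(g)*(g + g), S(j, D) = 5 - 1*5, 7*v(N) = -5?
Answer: 0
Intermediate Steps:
v(N) = -5/7 (v(N) = (1/7)*(-5) = -5/7)
S(j, D) = 0 (S(j, D) = 5 - 5 = 0)
y(g) = -10*g/7 (y(g) = -5*(g + g)/7 = -10*g/7)
Y(B) = B + B**2 (Y(B) = 3*0 + (B*B + B) = 0 + (B**2 + B) = 0 + (B + B**2) = B + B**2)
(119*(y(-7) - 1*(-70)))*Y(-1) = (119*(-10/7*(-7) - 1*(-70)))*(-(1 - 1)) = (119*(10 + 70))*(-1*0) = (119*80)*0 = 9520*0 = 0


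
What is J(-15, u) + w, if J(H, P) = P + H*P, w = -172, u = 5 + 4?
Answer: -298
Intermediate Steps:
u = 9
J(-15, u) + w = 9*(1 - 15) - 172 = 9*(-14) - 172 = -126 - 172 = -298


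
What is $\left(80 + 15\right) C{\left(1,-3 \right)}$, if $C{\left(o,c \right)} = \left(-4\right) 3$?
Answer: $-1140$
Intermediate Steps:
$C{\left(o,c \right)} = -12$
$\left(80 + 15\right) C{\left(1,-3 \right)} = \left(80 + 15\right) \left(-12\right) = 95 \left(-12\right) = -1140$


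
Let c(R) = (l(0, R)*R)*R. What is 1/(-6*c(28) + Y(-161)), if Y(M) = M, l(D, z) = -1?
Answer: 1/4543 ≈ 0.00022012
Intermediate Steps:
c(R) = -R² (c(R) = (-R)*R = -R²)
1/(-6*c(28) + Y(-161)) = 1/(-(-6)*28² - 161) = 1/(-(-6)*784 - 161) = 1/(-6*(-784) - 161) = 1/(4704 - 161) = 1/4543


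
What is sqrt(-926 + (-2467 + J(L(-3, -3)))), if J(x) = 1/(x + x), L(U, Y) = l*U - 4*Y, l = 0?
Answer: I*sqrt(488586)/12 ≈ 58.249*I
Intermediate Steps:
L(U, Y) = -4*Y (L(U, Y) = 0*U - 4*Y = 0 - 4*Y = -4*Y)
J(x) = 1/(2*x)
sqrt(-926 + (-2467 + J(L(-3, -3)))) = sqrt(-926 + (-2467 + 1/(2*((-4*(-3)))))) = sqrt(-926 + (-2467 + (1/2)/12)) = sqrt(-926 + (-2467 + (1/2)*(1/12))) = sqrt(-926 + (-2467 + 1/24)) = sqrt(-926 - 59207/24) = sqrt(-81431/24) = I*sqrt(488586)/12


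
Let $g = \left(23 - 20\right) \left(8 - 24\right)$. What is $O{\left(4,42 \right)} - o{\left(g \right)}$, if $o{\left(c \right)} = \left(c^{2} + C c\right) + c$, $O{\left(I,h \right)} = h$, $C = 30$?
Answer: $-774$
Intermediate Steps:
$g = -48$ ($g = 3 \left(-16\right) = -48$)
$o{\left(c \right)} = c^{2} + 31 c$ ($o{\left(c \right)} = \left(c^{2} + 30 c\right) + c = c^{2} + 31 c$)
$O{\left(4,42 \right)} - o{\left(g \right)} = 42 - - 48 \left(31 - 48\right) = 42 - \left(-48\right) \left(-17\right) = 42 - 816 = -774$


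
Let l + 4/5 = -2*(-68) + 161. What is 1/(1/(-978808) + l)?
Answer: 4894040/1449614643 ≈ 0.0033761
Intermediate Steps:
l = 1481/5 (l = -⅘ + (-2*(-68) + 161) = -⅘ + (136 + 161) = -⅘ + 297 = 1481/5 ≈ 296.20)
1/(1/(-978808) + l) = 1/(1/(-978808) + 1481/5) = 1/(-1/978808 + 1481/5) = 1/(1449614643/4894040) = 4894040/1449614643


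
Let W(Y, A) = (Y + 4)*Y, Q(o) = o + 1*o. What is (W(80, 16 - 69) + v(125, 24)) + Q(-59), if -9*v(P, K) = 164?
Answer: 59254/9 ≈ 6583.8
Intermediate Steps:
v(P, K) = -164/9 (v(P, K) = -⅑*164 = -164/9)
Q(o) = 2*o (Q(o) = o + o = 2*o)
W(Y, A) = Y*(4 + Y) (W(Y, A) = (4 + Y)*Y = Y*(4 + Y))
(W(80, 16 - 69) + v(125, 24)) + Q(-59) = (80*(4 + 80) - 164/9) + 2*(-59) = (80*84 - 164/9) - 118 = (6720 - 164/9) - 118 = 60316/9 - 118 = 59254/9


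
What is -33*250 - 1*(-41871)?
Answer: 33621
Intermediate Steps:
-33*250 - 1*(-41871) = -8250 + 41871 = 33621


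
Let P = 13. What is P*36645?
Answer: 476385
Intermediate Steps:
P*36645 = 13*36645 = 476385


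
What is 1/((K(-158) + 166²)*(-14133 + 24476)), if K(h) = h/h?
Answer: 1/285022051 ≈ 3.5085e-9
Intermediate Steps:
K(h) = 1
1/((K(-158) + 166²)*(-14133 + 24476)) = 1/((1 + 166²)*(-14133 + 24476)) = 1/((1 + 27556)*10343) = 1/(27557*10343) = 1/285022051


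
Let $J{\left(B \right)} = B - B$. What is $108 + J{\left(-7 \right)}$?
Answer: $108$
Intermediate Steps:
$J{\left(B \right)} = 0$
$108 + J{\left(-7 \right)} = 108 + 0 = 108$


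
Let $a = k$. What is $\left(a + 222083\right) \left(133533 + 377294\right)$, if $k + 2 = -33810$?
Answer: $96173910117$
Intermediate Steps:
$k = -33812$ ($k = -2 - 33810 = -33812$)
$a = -33812$
$\left(a + 222083\right) \left(133533 + 377294\right) = \left(-33812 + 222083\right) \left(133533 + 377294\right) = 188271 \cdot 510827 = 96173910117$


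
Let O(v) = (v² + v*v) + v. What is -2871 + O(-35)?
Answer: -456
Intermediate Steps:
O(v) = v + 2*v² (O(v) = (v² + v²) + v = 2*v² + v = v + 2*v²)
-2871 + O(-35) = -2871 - 35*(1 + 2*(-35)) = -2871 - 35*(1 - 70) = -2871 - 35*(-69) = -2871 + 2415 = -456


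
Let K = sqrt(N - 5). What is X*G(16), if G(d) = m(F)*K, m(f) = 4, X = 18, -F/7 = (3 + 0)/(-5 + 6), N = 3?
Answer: 72*I*sqrt(2) ≈ 101.82*I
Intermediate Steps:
F = -21 (F = -7*(3 + 0)/(-5 + 6) = -21/1 = -21 ≈ -21.000)
K = I*sqrt(2) (K = sqrt(3 - 5) = sqrt(-2) = I*sqrt(2) ≈ 1.4142*I)
G(d) = 4*I*sqrt(2) (G(d) = 4*(I*sqrt(2)) = 4*I*sqrt(2))
X*G(16) = 18*(4*I*sqrt(2)) = 72*I*sqrt(2)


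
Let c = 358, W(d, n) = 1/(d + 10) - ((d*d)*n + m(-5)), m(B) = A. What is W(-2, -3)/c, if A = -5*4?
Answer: 257/2864 ≈ 0.089735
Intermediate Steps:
A = -20
m(B) = -20
W(d, n) = 20 + 1/(10 + d) - n*d² (W(d, n) = 1/(d + 10) - ((d*d)*n - 20) = 1/(10 + d) - (d²*n - 20) = 1/(10 + d) - (n*d² - 20) = 1/(10 + d) - (-20 + n*d²) = 1/(10 + d) + (20 - n*d²) = 20 + 1/(10 + d) - n*d²)
W(-2, -3)/c = ((201 + 20*(-2) - 1*(-3)*(-2)³ - 10*(-3)*(-2)²)/(10 - 2))/358 = ((201 - 40 - 1*(-3)*(-8) - 10*(-3)*4)/8)*(1/358) = ((201 - 40 - 24 + 120)/8)*(1/358) = ((⅛)*257)*(1/358) = (257/8)*(1/358) = 257/2864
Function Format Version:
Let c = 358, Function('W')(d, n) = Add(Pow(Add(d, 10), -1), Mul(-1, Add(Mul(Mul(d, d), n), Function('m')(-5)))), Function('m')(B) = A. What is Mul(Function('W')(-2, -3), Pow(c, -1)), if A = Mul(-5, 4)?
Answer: Rational(257, 2864) ≈ 0.089735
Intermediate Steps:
A = -20
Function('m')(B) = -20
Function('W')(d, n) = Add(20, Pow(Add(10, d), -1), Mul(-1, n, Pow(d, 2))) (Function('W')(d, n) = Add(Pow(Add(d, 10), -1), Mul(-1, Add(Mul(Mul(d, d), n), -20))) = Add(Pow(Add(10, d), -1), Mul(-1, Add(Mul(Pow(d, 2), n), -20))) = Add(Pow(Add(10, d), -1), Mul(-1, Add(Mul(n, Pow(d, 2)), -20))) = Add(Pow(Add(10, d), -1), Mul(-1, Add(-20, Mul(n, Pow(d, 2))))) = Add(Pow(Add(10, d), -1), Add(20, Mul(-1, n, Pow(d, 2)))) = Add(20, Pow(Add(10, d), -1), Mul(-1, n, Pow(d, 2))))
Mul(Function('W')(-2, -3), Pow(c, -1)) = Mul(Mul(Pow(Add(10, -2), -1), Add(201, Mul(20, -2), Mul(-1, -3, Pow(-2, 3)), Mul(-10, -3, Pow(-2, 2)))), Pow(358, -1)) = Mul(Mul(Pow(8, -1), Add(201, -40, Mul(-1, -3, -8), Mul(-10, -3, 4))), Rational(1, 358)) = Mul(Mul(Rational(1, 8), Add(201, -40, -24, 120)), Rational(1, 358)) = Mul(Mul(Rational(1, 8), 257), Rational(1, 358)) = Mul(Rational(257, 8), Rational(1, 358)) = Rational(257, 2864)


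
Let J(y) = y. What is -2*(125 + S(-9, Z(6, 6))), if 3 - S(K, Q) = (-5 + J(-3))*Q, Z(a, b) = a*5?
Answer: -736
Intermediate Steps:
Z(a, b) = 5*a
S(K, Q) = 3 + 8*Q (S(K, Q) = 3 - (-5 - 3)*Q = 3 - (-8)*Q = 3 + 8*Q)
-2*(125 + S(-9, Z(6, 6))) = -2*(125 + (3 + 8*(5*6))) = -2*(125 + (3 + 8*30)) = -2*(125 + (3 + 240)) = -2*(125 + 243) = -2*368 = -736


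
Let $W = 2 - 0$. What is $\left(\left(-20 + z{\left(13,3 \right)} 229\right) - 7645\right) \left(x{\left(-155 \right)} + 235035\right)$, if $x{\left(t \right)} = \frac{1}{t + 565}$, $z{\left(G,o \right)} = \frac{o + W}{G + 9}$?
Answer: $- \frac{78729674767}{44} \approx -1.7893 \cdot 10^{9}$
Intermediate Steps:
$W = 2$ ($W = 2 + 0 = 2$)
$z{\left(G,o \right)} = \frac{2 + o}{9 + G}$ ($z{\left(G,o \right)} = \frac{o + 2}{G + 9} = \frac{2 + o}{9 + G}$)
$x{\left(t \right)} = \frac{1}{565 + t}$
$\left(\left(-20 + z{\left(13,3 \right)} 229\right) - 7645\right) \left(x{\left(-155 \right)} + 235035\right) = \left(\left(-20 + \frac{2 + 3}{9 + 13} \cdot 229\right) - 7645\right) \left(\frac{1}{565 - 155} + 235035\right) = \left(\left(-20 + \frac{1}{22} \cdot 5 \cdot 229\right) - 7645\right) \left(\frac{1}{410} + 235035\right) = \left(\left(-20 + \frac{5}{22} \cdot 229\right) - 7645\right) \frac{96364351}{410} = \left(\left(-20 + \frac{1145}{22}\right) - 7645\right) \frac{96364351}{410} = \left(\frac{705}{22} - 7645\right) \frac{96364351}{410} = \left(- \frac{167485}{22}\right) \frac{96364351}{410} = - \frac{78729674767}{44}$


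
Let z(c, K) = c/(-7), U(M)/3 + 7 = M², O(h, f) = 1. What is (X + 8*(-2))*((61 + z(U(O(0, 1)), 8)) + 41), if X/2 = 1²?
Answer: -1464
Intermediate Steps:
U(M) = -21 + 3*M²
X = 2 (X = 2*1² = 2*1 = 2)
z(c, K) = -c/7 (z(c, K) = c*(-⅐) = -c/7)
(X + 8*(-2))*((61 + z(U(O(0, 1)), 8)) + 41) = (2 + 8*(-2))*((61 - (-21 + 3*1²)/7) + 41) = (2 - 16)*((61 - (-21 + 3*1)/7) + 41) = -14*((61 - (-21 + 3)/7) + 41) = -14*((61 - ⅐*(-18)) + 41) = -14*((61 + 18/7) + 41) = -14*(445/7 + 41) = -14*732/7 = -1464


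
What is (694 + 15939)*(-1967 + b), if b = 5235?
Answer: 54356644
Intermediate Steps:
(694 + 15939)*(-1967 + b) = (694 + 15939)*(-1967 + 5235) = 16633*3268 = 54356644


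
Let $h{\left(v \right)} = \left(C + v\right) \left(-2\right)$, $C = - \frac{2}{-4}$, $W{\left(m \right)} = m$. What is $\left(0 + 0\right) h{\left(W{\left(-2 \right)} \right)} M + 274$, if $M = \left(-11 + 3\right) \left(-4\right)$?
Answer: $274$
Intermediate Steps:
$C = \frac{1}{2}$ ($C = \left(-2\right) \left(- \frac{1}{4}\right) = \frac{1}{2} \approx 0.5$)
$M = 32$ ($M = \left(-8\right) \left(-4\right) = 32$)
$h{\left(v \right)} = -1 - 2 v$ ($h{\left(v \right)} = \left(\frac{1}{2} + v\right) \left(-2\right) = -1 - 2 v$)
$\left(0 + 0\right) h{\left(W{\left(-2 \right)} \right)} M + 274 = \left(0 + 0\right) \left(-1 - -4\right) 32 + 274 = 0 \left(-1 + 4\right) 32 + 274 = 0 \cdot 3 \cdot 32 + 274 = 0 \cdot 32 + 274 = 0 + 274 = 274$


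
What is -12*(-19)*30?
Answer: 6840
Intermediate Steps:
-12*(-19)*30 = 228*30 = 6840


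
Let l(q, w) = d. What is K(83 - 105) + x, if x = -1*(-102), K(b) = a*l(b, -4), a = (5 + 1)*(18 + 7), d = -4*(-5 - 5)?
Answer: 6102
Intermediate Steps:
d = 40 (d = -4*(-10) = 40)
l(q, w) = 40
a = 150 (a = 6*25 = 150)
K(b) = 6000 (K(b) = 150*40 = 6000)
x = 102
K(83 - 105) + x = 6000 + 102 = 6102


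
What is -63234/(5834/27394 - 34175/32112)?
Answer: 27812720138976/374424271 ≈ 74281.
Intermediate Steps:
-63234/(5834/27394 - 34175/32112) = -63234/(5834*(1/27394) - 34175*1/32112) = -63234/(2917/13697 - 34175/32112) = -63234/(-374424271/439838064) = -63234*(-439838064/374424271) = 27812720138976/374424271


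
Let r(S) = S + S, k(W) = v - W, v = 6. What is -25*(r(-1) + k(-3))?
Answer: -175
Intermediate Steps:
k(W) = 6 - W
r(S) = 2*S
-25*(r(-1) + k(-3)) = -25*(2*(-1) + (6 - 1*(-3))) = -25*(-2 + (6 + 3)) = -25*(-2 + 9) = -25*7 = -175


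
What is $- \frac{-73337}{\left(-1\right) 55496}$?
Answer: $- \frac{73337}{55496} \approx -1.3215$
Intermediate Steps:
$- \frac{-73337}{\left(-1\right) 55496} = - \frac{-73337}{-55496} = - \frac{\left(-73337\right) \left(-1\right)}{55496} = \left(-1\right) \frac{73337}{55496} = - \frac{73337}{55496}$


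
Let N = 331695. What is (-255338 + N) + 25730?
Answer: 102087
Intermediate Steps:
(-255338 + N) + 25730 = (-255338 + 331695) + 25730 = 76357 + 25730 = 102087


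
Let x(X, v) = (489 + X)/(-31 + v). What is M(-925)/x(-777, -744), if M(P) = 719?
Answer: 557225/288 ≈ 1934.8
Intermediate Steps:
x(X, v) = (489 + X)/(-31 + v)
M(-925)/x(-777, -744) = 719/(((489 - 777)/(-31 - 744))) = 719/((-288/(-775))) = 719/((-1/775*(-288))) = 719/(288/775) = 719*(775/288) = 557225/288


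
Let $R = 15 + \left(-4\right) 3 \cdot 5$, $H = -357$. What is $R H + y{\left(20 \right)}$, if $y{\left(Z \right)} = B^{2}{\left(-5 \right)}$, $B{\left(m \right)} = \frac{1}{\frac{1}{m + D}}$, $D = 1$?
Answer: $16081$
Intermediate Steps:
$R = -45$ ($R = 15 - 60 = -45$)
$B{\left(m \right)} = 1 + m$ ($B{\left(m \right)} = \frac{1}{\frac{1}{m + 1}} = \frac{1}{\frac{1}{1 + m}} = 1 + m$)
$y{\left(Z \right)} = 16$ ($y{\left(Z \right)} = \left(1 - 5\right)^{2} = \left(-4\right)^{2} = 16$)
$R H + y{\left(20 \right)} = \left(-45\right) \left(-357\right) + 16 = 16065 + 16 = 16081$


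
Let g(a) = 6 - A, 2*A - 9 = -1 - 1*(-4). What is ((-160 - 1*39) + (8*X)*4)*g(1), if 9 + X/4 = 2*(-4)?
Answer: 0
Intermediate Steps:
A = 6 (A = 9/2 + (-1 - 1*(-4))/2 = 9/2 + (-1 + 4)/2 = 9/2 + (½)*3 = 9/2 + 3/2 = 6)
g(a) = 0 (g(a) = 6 - 1*6 = 6 - 6 = 0)
X = -68 (X = -36 + 4*(2*(-4)) = -36 + 4*(-8) = -36 - 32 = -68)
((-160 - 1*39) + (8*X)*4)*g(1) = ((-160 - 1*39) + (8*(-68))*4)*0 = ((-160 - 39) - 544*4)*0 = (-199 - 2176)*0 = -2375*0 = 0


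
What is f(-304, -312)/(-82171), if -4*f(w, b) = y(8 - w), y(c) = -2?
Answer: -1/164342 ≈ -6.0849e-6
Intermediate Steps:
f(w, b) = ½ (f(w, b) = -¼*(-2) = ½)
f(-304, -312)/(-82171) = (½)/(-82171) = (½)*(-1/82171) = -1/164342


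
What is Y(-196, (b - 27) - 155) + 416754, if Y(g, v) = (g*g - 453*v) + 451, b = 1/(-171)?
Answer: 30669970/57 ≈ 5.3807e+5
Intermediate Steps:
b = -1/171 ≈ -0.0058480
Y(g, v) = 451 + g² - 453*v (Y(g, v) = (g² - 453*v) + 451 = 451 + g² - 453*v)
Y(-196, (b - 27) - 155) + 416754 = (451 + (-196)² - 453*((-1/171 - 27) - 155)) + 416754 = (451 + 38416 - 453*(-4618/171 - 155)) + 416754 = (451 + 38416 - 453*(-31123/171)) + 416754 = (451 + 38416 + 4699573/57) + 416754 = 6914992/57 + 416754 = 30669970/57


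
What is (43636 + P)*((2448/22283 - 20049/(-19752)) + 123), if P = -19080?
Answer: 111794390733403/36677818 ≈ 3.0480e+6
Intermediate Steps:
(43636 + P)*((2448/22283 - 20049/(-19752)) + 123) = (43636 - 19080)*((2448/22283 - 20049/(-19752)) + 123) = 24556*((2448*(1/22283) - 20049*(-1/19752)) + 123) = 24556*((2448/22283 + 6683/6584) + 123) = 24556*(165034921/146711272 + 123) = 24556*(18210521377/146711272) = 111794390733403/36677818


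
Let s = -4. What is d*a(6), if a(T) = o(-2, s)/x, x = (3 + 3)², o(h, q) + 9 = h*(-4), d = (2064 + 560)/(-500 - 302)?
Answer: 328/3609 ≈ 0.090884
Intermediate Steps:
d = -1312/401 (d = 2624/(-802) = 2624*(-1/802) = -1312/401 ≈ -3.2718)
o(h, q) = -9 - 4*h (o(h, q) = -9 + h*(-4) = -9 - 4*h)
x = 36 (x = 6² = 36)
a(T) = -1/36 (a(T) = (-9 - 4*(-2))/36 = (-9 + 8)*(1/36) = -1*1/36 = -1/36)
d*a(6) = -1312/401*(-1/36) = 328/3609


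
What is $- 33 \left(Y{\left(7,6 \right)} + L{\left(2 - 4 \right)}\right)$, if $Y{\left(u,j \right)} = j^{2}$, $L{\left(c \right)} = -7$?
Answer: $-957$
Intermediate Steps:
$- 33 \left(Y{\left(7,6 \right)} + L{\left(2 - 4 \right)}\right) = - 33 \left(6^{2} - 7\right) = - 33 \left(36 - 7\right) = \left(-33\right) 29 = -957$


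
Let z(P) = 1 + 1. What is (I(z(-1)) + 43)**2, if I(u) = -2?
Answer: 1681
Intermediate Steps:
z(P) = 2
(I(z(-1)) + 43)**2 = (-2 + 43)**2 = 41**2 = 1681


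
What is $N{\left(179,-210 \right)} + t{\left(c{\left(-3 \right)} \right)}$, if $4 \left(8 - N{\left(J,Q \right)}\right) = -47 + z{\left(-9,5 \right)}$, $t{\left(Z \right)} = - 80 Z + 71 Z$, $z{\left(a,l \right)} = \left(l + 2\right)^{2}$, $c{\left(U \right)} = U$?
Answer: $\frac{69}{2} \approx 34.5$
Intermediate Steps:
$z{\left(a,l \right)} = \left(2 + l\right)^{2}$
$t{\left(Z \right)} = - 9 Z$
$N{\left(J,Q \right)} = \frac{15}{2}$ ($N{\left(J,Q \right)} = 8 - \frac{-47 + \left(2 + 5\right)^{2}}{4} = 8 - \frac{-47 + 7^{2}}{4} = 8 - \frac{-47 + 49}{4} = 8 - \frac{1}{2} = \frac{15}{2}$)
$N{\left(179,-210 \right)} + t{\left(c{\left(-3 \right)} \right)} = \frac{15}{2} - -27 = \frac{15}{2} + 27 = \frac{69}{2}$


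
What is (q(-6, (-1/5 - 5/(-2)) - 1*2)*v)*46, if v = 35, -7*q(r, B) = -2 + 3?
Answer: -230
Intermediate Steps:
q(r, B) = -⅐ (q(r, B) = -(-2 + 3)/7 = -⅐*1 = -⅐)
(q(-6, (-1/5 - 5/(-2)) - 1*2)*v)*46 = -⅐*35*46 = -5*46 = -230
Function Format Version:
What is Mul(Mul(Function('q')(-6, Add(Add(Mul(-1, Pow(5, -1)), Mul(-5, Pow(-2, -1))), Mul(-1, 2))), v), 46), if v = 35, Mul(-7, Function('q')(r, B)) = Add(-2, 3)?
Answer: -230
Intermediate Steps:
Function('q')(r, B) = Rational(-1, 7) (Function('q')(r, B) = Mul(Rational(-1, 7), Add(-2, 3)) = Mul(Rational(-1, 7), 1) = Rational(-1, 7))
Mul(Mul(Function('q')(-6, Add(Add(Mul(-1, Pow(5, -1)), Mul(-5, Pow(-2, -1))), Mul(-1, 2))), v), 46) = Mul(Mul(Rational(-1, 7), 35), 46) = Mul(-5, 46) = -230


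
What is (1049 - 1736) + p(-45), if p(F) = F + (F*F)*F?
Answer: -91857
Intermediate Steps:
p(F) = F + F³ (p(F) = F + F²*F = F + F³)
(1049 - 1736) + p(-45) = (1049 - 1736) + (-45 + (-45)³) = -687 + (-45 - 91125) = -687 - 91170 = -91857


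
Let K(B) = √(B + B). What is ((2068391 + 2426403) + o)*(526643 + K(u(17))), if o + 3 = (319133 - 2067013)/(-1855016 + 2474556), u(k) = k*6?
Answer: 73327166234582559/30977 + 278470106826*√51/30977 ≈ 2.3672e+12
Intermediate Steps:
u(k) = 6*k
o = -180325/30977 (o = -3 + (319133 - 2067013)/(-1855016 + 2474556) = -3 - 1747880/619540 = -3 - 1747880*1/619540 = -3 - 87394/30977 = -180325/30977 ≈ -5.8213)
K(B) = √2*√B (K(B) = √(2*B) = √2*√B)
((2068391 + 2426403) + o)*(526643 + K(u(17))) = ((2068391 + 2426403) - 180325/30977)*(526643 + √2*√(6*17)) = (4494794 - 180325/30977)*(526643 + √2*√102) = 139235053413*(526643 + 2*√51)/30977 = 73327166234582559/30977 + 278470106826*√51/30977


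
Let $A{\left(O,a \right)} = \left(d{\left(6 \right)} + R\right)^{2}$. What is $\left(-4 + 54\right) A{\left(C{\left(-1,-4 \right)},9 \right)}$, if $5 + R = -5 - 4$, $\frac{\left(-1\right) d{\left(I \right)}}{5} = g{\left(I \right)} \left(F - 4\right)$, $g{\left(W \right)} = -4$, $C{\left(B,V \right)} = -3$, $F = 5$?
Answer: $1800$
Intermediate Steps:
$d{\left(I \right)} = 20$ ($d{\left(I \right)} = - 5 \left(- 4 \left(5 - 4\right)\right) = - 5 \left(\left(-4\right) 1\right) = \left(-5\right) \left(-4\right) = 20$)
$R = -14$ ($R = -5 - 9 = -14$)
$A{\left(O,a \right)} = 36$ ($A{\left(O,a \right)} = \left(20 - 14\right)^{2} = 6^{2} = 36$)
$\left(-4 + 54\right) A{\left(C{\left(-1,-4 \right)},9 \right)} = \left(-4 + 54\right) 36 = 50 \cdot 36 = 1800$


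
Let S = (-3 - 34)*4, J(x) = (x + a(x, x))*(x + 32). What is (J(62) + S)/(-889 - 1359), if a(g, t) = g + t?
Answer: -2167/281 ≈ -7.7117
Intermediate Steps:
J(x) = 3*x*(32 + x) (J(x) = (x + (x + x))*(x + 32) = (x + 2*x)*(32 + x) = (3*x)*(32 + x) = 3*x*(32 + x))
S = -148 (S = -37*4 = -148)
(J(62) + S)/(-889 - 1359) = (3*62*(32 + 62) - 148)/(-889 - 1359) = (3*62*94 - 148)/(-2248) = (17484 - 148)*(-1/2248) = 17336*(-1/2248) = -2167/281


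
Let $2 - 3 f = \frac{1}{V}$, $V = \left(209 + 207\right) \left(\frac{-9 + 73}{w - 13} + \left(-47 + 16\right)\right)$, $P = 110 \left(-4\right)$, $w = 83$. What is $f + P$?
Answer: $- \frac{577347229}{1314144} \approx -439.33$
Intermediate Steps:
$P = -440$
$V = - \frac{438048}{35}$ ($V = \left(209 + 207\right) \left(\frac{-9 + 73}{83 - 13} + \left(-47 + 16\right)\right) = 416 \left(\frac{64}{70} - 31\right) = 416 \left(64 \cdot \frac{1}{70} - 31\right) = 416 \left(\frac{32}{35} - 31\right) = 416 \left(- \frac{1053}{35}\right) = - \frac{438048}{35} \approx -12516.0$)
$f = \frac{876131}{1314144}$ ($f = \frac{2}{3} - \frac{1}{3 \left(- \frac{438048}{35}\right)} = \frac{2}{3} - - \frac{35}{1314144} = \frac{2}{3} + \frac{35}{1314144} = \frac{876131}{1314144} \approx 0.66669$)
$f + P = \frac{876131}{1314144} - 440 = - \frac{577347229}{1314144}$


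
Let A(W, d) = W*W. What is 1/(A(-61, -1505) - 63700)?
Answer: -1/59979 ≈ -1.6673e-5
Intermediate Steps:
A(W, d) = W²
1/(A(-61, -1505) - 63700) = 1/((-61)² - 63700) = 1/(3721 - 63700) = 1/(-59979) = -1/59979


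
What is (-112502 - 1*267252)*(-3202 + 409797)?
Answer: -154406077630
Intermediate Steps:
(-112502 - 1*267252)*(-3202 + 409797) = (-112502 - 267252)*406595 = -379754*406595 = -154406077630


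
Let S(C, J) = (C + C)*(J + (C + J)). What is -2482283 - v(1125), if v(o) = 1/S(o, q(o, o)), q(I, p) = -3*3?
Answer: -6182746382251/2490750 ≈ -2.4823e+6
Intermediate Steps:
q(I, p) = -9
S(C, J) = 2*C*(C + 2*J) (S(C, J) = (2*C)*(C + 2*J) = 2*C*(C + 2*J))
v(o) = 1/(2*o*(-18 + o)) (v(o) = 1/(2*o*(o + 2*(-9))) = 1/(2*o*(o - 18)) = 1/(2*o*(-18 + o)))
-2482283 - v(1125) = -2482283 - 1/(2*1125*(-18 + 1125)) = -2482283 - 1/(2*1125*1107) = -2482283 - 1*1/2490750 = -2482283 - 1/2490750 = -6182746382251/2490750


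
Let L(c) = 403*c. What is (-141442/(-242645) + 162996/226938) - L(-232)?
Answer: 858077262779996/9177561835 ≈ 93497.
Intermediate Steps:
(-141442/(-242645) + 162996/226938) - L(-232) = (-141442/(-242645) + 162996/226938) - 403*(-232) = (-141442*(-1/242645) + 162996*(1/226938)) - 1*(-93496) = (141442/242645 + 27166/37823) + 93496 = 11941454836/9177561835 + 93496 = 858077262779996/9177561835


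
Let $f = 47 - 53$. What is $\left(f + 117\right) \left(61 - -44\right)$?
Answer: $11655$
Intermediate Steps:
$f = -6$ ($f = 47 - 53 = -6$)
$\left(f + 117\right) \left(61 - -44\right) = \left(-6 + 117\right) \left(61 - -44\right) = 111 \left(61 + 44\right) = 111 \cdot 105 = 11655$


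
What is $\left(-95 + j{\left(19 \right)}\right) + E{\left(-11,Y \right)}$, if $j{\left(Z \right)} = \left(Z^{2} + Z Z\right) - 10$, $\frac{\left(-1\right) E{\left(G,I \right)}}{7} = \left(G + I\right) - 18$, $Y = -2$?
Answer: $834$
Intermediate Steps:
$E{\left(G,I \right)} = 126 - 7 G - 7 I$ ($E{\left(G,I \right)} = - 7 \left(\left(G + I\right) - 18\right) = - 7 \left(-18 + G + I\right) = 126 - 7 G - 7 I$)
$j{\left(Z \right)} = -10 + 2 Z^{2}$ ($j{\left(Z \right)} = \left(Z^{2} + Z^{2}\right) - 10 = 2 Z^{2} - 10 = -10 + 2 Z^{2}$)
$\left(-95 + j{\left(19 \right)}\right) + E{\left(-11,Y \right)} = \left(-95 - \left(10 - 2 \cdot 19^{2}\right)\right) - -217 = \left(-95 + \left(-10 + 2 \cdot 361\right)\right) + \left(126 + 77 + 14\right) = \left(-95 + \left(-10 + 722\right)\right) + 217 = \left(-95 + 712\right) + 217 = 617 + 217 = 834$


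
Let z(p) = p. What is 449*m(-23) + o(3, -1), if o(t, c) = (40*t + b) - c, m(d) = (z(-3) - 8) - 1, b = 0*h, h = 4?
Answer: -5267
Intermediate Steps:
b = 0 (b = 0*4 = 0)
m(d) = -12 (m(d) = (-3 - 8) - 1 = -11 - 1 = -12)
o(t, c) = -c + 40*t (o(t, c) = (40*t + 0) - c = 40*t - c = -c + 40*t)
449*m(-23) + o(3, -1) = 449*(-12) + (-1*(-1) + 40*3) = -5388 + (1 + 120) = -5388 + 121 = -5267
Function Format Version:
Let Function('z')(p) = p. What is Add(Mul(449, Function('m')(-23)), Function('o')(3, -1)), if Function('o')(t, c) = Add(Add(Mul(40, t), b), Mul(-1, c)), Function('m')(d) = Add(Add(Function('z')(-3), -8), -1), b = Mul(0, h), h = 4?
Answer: -5267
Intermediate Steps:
b = 0 (b = Mul(0, 4) = 0)
Function('m')(d) = -12 (Function('m')(d) = Add(Add(-3, -8), -1) = Add(-11, -1) = -12)
Function('o')(t, c) = Add(Mul(-1, c), Mul(40, t)) (Function('o')(t, c) = Add(Add(Mul(40, t), 0), Mul(-1, c)) = Add(Mul(40, t), Mul(-1, c)) = Add(Mul(-1, c), Mul(40, t)))
Add(Mul(449, Function('m')(-23)), Function('o')(3, -1)) = Add(Mul(449, -12), Add(Mul(-1, -1), Mul(40, 3))) = Add(-5388, Add(1, 120)) = Add(-5388, 121) = -5267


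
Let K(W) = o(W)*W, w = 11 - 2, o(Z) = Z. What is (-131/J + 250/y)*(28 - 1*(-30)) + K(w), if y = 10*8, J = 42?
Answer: 6833/84 ≈ 81.345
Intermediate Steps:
w = 9
y = 80
K(W) = W**2 (K(W) = W*W = W**2)
(-131/J + 250/y)*(28 - 1*(-30)) + K(w) = (-131/42 + 250/80)*(28 - 1*(-30)) + 9**2 = (-131*1/42 + 250*(1/80))*(28 + 30) + 81 = (-131/42 + 25/8)*58 + 81 = (1/168)*58 + 81 = 29/84 + 81 = 6833/84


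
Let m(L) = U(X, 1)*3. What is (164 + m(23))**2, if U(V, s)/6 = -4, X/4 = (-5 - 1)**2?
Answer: 8464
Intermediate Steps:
X = 144 (X = 4*(-5 - 1)**2 = 4*(-6)**2 = 4*36 = 144)
U(V, s) = -24 (U(V, s) = 6*(-4) = -24)
m(L) = -72 (m(L) = -24*3 = -72)
(164 + m(23))**2 = (164 - 72)**2 = 92**2 = 8464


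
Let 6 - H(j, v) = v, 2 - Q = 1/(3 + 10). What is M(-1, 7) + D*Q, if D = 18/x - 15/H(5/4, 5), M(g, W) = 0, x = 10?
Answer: -330/13 ≈ -25.385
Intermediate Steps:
Q = 25/13 (Q = 2 - 1/(3 + 10) = 2 - 1/13 = 25/13 ≈ 1.9231)
H(j, v) = 6 - v
D = -66/5 (D = 18/10 - 15/(6 - 1*5) = 18*(⅒) - 15/(6 - 5) = 9/5 - 15/1 = 9/5 - 15*1 = 9/5 - 15 = -66/5 ≈ -13.200)
M(-1, 7) + D*Q = 0 - 66/5*25/13 = 0 - 330/13 = -330/13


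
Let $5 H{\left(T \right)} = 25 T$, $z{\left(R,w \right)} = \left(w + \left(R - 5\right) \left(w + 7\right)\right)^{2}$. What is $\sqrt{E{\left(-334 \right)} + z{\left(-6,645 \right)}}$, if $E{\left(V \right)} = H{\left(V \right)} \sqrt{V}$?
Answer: $\sqrt{42601729 - 1670 i \sqrt{334}} \approx 6527.0 - 2.34 i$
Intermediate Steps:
$z{\left(R,w \right)} = \left(w + \left(-5 + R\right) \left(7 + w\right)\right)^{2}$
$H{\left(T \right)} = 5 T$ ($H{\left(T \right)} = \frac{25 T}{5} = 5 T$)
$E{\left(V \right)} = 5 V^{\frac{3}{2}}$ ($E{\left(V \right)} = 5 V \sqrt{V} = 5 V^{\frac{3}{2}}$)
$\sqrt{E{\left(-334 \right)} + z{\left(-6,645 \right)}} = \sqrt{5 \left(-334\right)^{\frac{3}{2}} + \left(-35 - 2580 + 7 \left(-6\right) - 3870\right)^{2}} = \sqrt{5 \left(- 334 i \sqrt{334}\right) + \left(-35 - 2580 - 42 - 3870\right)^{2}} = \sqrt{- 1670 i \sqrt{334} + \left(-6527\right)^{2}} = \sqrt{- 1670 i \sqrt{334} + 42601729} = \sqrt{42601729 - 1670 i \sqrt{334}}$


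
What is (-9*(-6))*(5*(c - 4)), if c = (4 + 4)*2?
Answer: 3240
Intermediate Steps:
c = 16 (c = 8*2 = 16)
(-9*(-6))*(5*(c - 4)) = (-9*(-6))*(5*(16 - 4)) = 54*(5*12) = 54*60 = 3240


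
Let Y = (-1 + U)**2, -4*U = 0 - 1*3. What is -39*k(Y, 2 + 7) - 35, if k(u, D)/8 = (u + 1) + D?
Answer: -6349/2 ≈ -3174.5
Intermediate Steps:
U = 3/4 (U = -(0 - 1*3)/4 = -(0 - 3)/4 = -1/4*(-3) = 3/4 ≈ 0.75000)
Y = 1/16 (Y = (-1 + 3/4)**2 = (-1/4)**2 = 1/16 ≈ 0.062500)
k(u, D) = 8 + 8*D + 8*u (k(u, D) = 8*((u + 1) + D) = 8*((1 + u) + D) = 8*(1 + D + u) = 8 + 8*D + 8*u)
-39*k(Y, 2 + 7) - 35 = -39*(8 + 8*(2 + 7) + 8*(1/16)) - 35 = -39*(8 + 8*9 + 1/2) - 35 = -39*(8 + 72 + 1/2) - 35 = -39*161/2 - 35 = -6279/2 - 35 = -6349/2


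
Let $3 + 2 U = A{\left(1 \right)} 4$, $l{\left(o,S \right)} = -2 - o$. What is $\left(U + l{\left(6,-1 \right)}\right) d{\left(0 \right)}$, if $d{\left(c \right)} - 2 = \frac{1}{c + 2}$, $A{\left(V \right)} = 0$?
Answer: $- \frac{95}{4} \approx -23.75$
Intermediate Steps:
$d{\left(c \right)} = 2 + \frac{1}{2 + c}$ ($d{\left(c \right)} = 2 + \frac{1}{c + 2} = 2 + \frac{1}{2 + c}$)
$U = - \frac{3}{2}$ ($U = - \frac{3}{2} + \frac{0 \cdot 4}{2} = - \frac{3}{2} + \frac{1}{2} \cdot 0 = - \frac{3}{2} + 0 = - \frac{3}{2} \approx -1.5$)
$\left(U + l{\left(6,-1 \right)}\right) d{\left(0 \right)} = \left(- \frac{3}{2} - 8\right) \frac{5 + 2 \cdot 0}{2 + 0} = \left(- \frac{3}{2} - 8\right) \frac{5 + 0}{2} = \left(- \frac{3}{2} - 8\right) \frac{1}{2} \cdot 5 = \left(- \frac{19}{2}\right) \frac{5}{2} = - \frac{95}{4}$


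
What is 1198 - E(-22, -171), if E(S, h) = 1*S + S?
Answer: 1242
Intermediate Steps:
E(S, h) = 2*S (E(S, h) = S + S = 2*S)
1198 - E(-22, -171) = 1198 - 2*(-22) = 1198 - 1*(-44) = 1198 + 44 = 1242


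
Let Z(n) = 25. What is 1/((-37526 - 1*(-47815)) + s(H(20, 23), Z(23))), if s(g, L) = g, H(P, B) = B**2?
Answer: 1/10818 ≈ 9.2439e-5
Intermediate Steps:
1/((-37526 - 1*(-47815)) + s(H(20, 23), Z(23))) = 1/((-37526 - 1*(-47815)) + 23**2) = 1/((-37526 + 47815) + 529) = 1/(10289 + 529) = 1/10818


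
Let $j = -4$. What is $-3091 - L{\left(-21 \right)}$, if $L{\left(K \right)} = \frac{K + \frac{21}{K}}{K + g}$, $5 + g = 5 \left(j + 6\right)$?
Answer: $- \frac{24739}{8} \approx -3092.4$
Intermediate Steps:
$g = 5$ ($g = -5 + 5 \left(-4 + 6\right) = -5 + 5 \cdot 2 = -5 + 10 = 5$)
$L{\left(K \right)} = \frac{K + \frac{21}{K}}{5 + K}$ ($L{\left(K \right)} = \frac{K + \frac{21}{K}}{K + 5} = \frac{K + \frac{21}{K}}{5 + K}$)
$-3091 - L{\left(-21 \right)} = -3091 - \frac{21 + \left(-21\right)^{2}}{\left(-21\right) \left(5 - 21\right)} = -3091 - - \frac{21 + 441}{21 \left(-16\right)} = -3091 - \left(- \frac{1}{21}\right) \left(- \frac{1}{16}\right) 462 = -3091 - \frac{11}{8} = - \frac{24739}{8}$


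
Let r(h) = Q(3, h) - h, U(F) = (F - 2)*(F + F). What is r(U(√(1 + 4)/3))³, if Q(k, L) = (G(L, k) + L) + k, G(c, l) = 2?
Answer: 125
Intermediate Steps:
U(F) = 2*F*(-2 + F) (U(F) = (-2 + F)*(2*F) = 2*F*(-2 + F))
Q(k, L) = 2 + L + k (Q(k, L) = (2 + L) + k = 2 + L + k)
r(h) = 5 (r(h) = (2 + h + 3) - h = (5 + h) - h = 5)
r(U(√(1 + 4)/3))³ = 5³ = 125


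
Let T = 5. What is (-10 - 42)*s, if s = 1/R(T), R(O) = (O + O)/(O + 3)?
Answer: -208/5 ≈ -41.600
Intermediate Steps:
R(O) = 2*O/(3 + O) (R(O) = (2*O)/(3 + O) = 2*O/(3 + O))
s = ⅘ (s = 1/(2*5/(3 + 5)) = 1/(2*5/8) = 1/(2*5*(⅛)) = 1/(5/4) = ⅘ ≈ 0.80000)
(-10 - 42)*s = (-10 - 42)*(⅘) = -52*⅘ = -208/5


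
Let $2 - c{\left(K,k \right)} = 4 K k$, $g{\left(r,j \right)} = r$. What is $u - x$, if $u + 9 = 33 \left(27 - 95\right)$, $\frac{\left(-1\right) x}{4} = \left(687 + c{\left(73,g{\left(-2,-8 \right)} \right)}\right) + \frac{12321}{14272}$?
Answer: $\frac{10141873}{3568} \approx 2842.5$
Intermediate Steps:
$c{\left(K,k \right)} = 2 - 4 K k$
$x = - \frac{18180577}{3568}$ ($x = - 4 \left(\left(687 - \left(-2 + 292 \left(-2\right)\right)\right) + \frac{12321}{14272}\right) = - 4 \left(\left(687 + \left(2 + 584\right)\right) + 12321 \cdot \frac{1}{14272}\right) = - 4 \left(\left(687 + 586\right) + \frac{12321}{14272}\right) = - 4 \left(1273 + \frac{12321}{14272}\right) = \left(-4\right) \frac{18180577}{14272} = - \frac{18180577}{3568} \approx -5095.5$)
$u = -2253$ ($u = -9 + 33 \left(27 - 95\right) = -9 + 33 \left(-68\right) = -9 - 2244 = -2253$)
$u - x = -2253 - - \frac{18180577}{3568} = -2253 + \frac{18180577}{3568} = \frac{10141873}{3568}$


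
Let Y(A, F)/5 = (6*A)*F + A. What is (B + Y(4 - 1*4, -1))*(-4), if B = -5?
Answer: 20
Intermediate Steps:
Y(A, F) = 5*A + 30*A*F (Y(A, F) = 5*((6*A)*F + A) = 5*(6*A*F + A) = 5*(A + 6*A*F) = 5*A + 30*A*F)
(B + Y(4 - 1*4, -1))*(-4) = (-5 + 5*(4 - 1*4)*(1 + 6*(-1)))*(-4) = (-5 + 5*(4 - 4)*(1 - 6))*(-4) = (-5 + 5*0*(-5))*(-4) = (-5 + 0)*(-4) = -5*(-4) = 20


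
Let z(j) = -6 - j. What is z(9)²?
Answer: 225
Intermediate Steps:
z(9)² = (-6 - 1*9)² = (-6 - 9)² = (-15)² = 225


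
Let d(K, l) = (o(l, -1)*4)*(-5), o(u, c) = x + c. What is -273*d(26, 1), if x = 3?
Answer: 10920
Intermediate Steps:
o(u, c) = 3 + c
d(K, l) = -40 (d(K, l) = ((3 - 1)*4)*(-5) = (2*4)*(-5) = 8*(-5) = -40)
-273*d(26, 1) = -273*(-40) = 10920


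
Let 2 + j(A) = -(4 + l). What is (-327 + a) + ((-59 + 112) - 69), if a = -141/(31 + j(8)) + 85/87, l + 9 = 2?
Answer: -964459/2784 ≈ -346.43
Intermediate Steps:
l = -7 (l = -9 + 2 = -7)
j(A) = 1 (j(A) = -2 - (4 - 7) = -2 - 1*(-3) = -2 + 3 = 1)
a = -9547/2784 (a = -141/(31 + 1) + 85/87 = -141/32 + 85*(1/87) = -141*1/32 + 85/87 = -141/32 + 85/87 = -9547/2784 ≈ -3.4292)
(-327 + a) + ((-59 + 112) - 69) = (-327 - 9547/2784) + ((-59 + 112) - 69) = -919915/2784 + (53 - 69) = -919915/2784 - 16 = -964459/2784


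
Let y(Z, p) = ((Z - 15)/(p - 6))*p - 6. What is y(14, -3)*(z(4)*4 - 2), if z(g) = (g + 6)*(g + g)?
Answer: -2014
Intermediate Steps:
y(Z, p) = -6 + p*(-15 + Z)/(-6 + p) (y(Z, p) = ((-15 + Z)/(-6 + p))*p - 6 = p*(-15 + Z)/(-6 + p) - 6 = -6 + p*(-15 + Z)/(-6 + p))
z(g) = 2*g*(6 + g) (z(g) = (6 + g)*(2*g) = 2*g*(6 + g))
y(14, -3)*(z(4)*4 - 2) = ((36 - 21*(-3) + 14*(-3))/(-6 - 3))*((2*4*(6 + 4))*4 - 2) = ((36 + 63 - 42)/(-9))*((2*4*10)*4 - 2) = (-⅑*57)*(80*4 - 2) = -19*(320 - 2)/3 = -19/3*318 = -2014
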